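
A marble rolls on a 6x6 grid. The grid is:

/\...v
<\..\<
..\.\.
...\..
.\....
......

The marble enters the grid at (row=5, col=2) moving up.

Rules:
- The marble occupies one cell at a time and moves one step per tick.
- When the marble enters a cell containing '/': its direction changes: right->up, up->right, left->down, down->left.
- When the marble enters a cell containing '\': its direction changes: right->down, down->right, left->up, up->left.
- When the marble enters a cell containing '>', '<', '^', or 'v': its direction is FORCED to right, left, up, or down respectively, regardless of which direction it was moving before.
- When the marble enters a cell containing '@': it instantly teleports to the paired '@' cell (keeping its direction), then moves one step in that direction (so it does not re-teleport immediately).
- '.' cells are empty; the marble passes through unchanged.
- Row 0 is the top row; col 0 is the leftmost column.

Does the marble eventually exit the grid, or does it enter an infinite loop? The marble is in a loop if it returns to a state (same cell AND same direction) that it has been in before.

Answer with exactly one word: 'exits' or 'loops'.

Step 1: enter (5,2), '.' pass, move up to (4,2)
Step 2: enter (4,2), '.' pass, move up to (3,2)
Step 3: enter (3,2), '.' pass, move up to (2,2)
Step 4: enter (2,2), '\' deflects up->left, move left to (2,1)
Step 5: enter (2,1), '.' pass, move left to (2,0)
Step 6: enter (2,0), '.' pass, move left to (2,-1)
Step 7: at (2,-1) — EXIT via left edge, pos 2

Answer: exits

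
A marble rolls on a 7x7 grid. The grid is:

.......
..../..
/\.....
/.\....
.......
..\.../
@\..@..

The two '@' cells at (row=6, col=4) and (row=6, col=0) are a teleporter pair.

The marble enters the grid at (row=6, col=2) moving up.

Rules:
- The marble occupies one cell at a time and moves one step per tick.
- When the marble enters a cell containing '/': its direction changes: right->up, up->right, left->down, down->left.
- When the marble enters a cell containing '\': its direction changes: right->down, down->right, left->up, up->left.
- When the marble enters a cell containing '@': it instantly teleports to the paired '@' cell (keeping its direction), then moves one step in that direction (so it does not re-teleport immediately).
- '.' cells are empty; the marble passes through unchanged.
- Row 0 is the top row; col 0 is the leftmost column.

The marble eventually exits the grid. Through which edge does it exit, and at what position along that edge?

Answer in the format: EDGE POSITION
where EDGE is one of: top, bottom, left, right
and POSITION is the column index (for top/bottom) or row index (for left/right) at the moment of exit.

Step 1: enter (6,2), '.' pass, move up to (5,2)
Step 2: enter (5,2), '\' deflects up->left, move left to (5,1)
Step 3: enter (5,1), '.' pass, move left to (5,0)
Step 4: enter (5,0), '.' pass, move left to (5,-1)
Step 5: at (5,-1) — EXIT via left edge, pos 5

Answer: left 5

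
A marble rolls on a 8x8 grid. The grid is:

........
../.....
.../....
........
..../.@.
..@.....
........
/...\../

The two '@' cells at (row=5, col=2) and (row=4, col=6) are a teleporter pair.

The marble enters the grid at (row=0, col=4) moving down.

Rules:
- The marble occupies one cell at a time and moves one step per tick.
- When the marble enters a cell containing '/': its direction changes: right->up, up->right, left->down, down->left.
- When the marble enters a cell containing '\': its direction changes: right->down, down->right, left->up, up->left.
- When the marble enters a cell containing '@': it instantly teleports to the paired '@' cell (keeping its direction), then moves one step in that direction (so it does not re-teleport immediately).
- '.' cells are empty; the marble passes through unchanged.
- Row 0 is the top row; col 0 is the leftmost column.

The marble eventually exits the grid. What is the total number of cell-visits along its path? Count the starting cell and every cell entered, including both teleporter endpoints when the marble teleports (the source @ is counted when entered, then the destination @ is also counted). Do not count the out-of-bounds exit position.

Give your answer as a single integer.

Answer: 9

Derivation:
Step 1: enter (0,4), '.' pass, move down to (1,4)
Step 2: enter (1,4), '.' pass, move down to (2,4)
Step 3: enter (2,4), '.' pass, move down to (3,4)
Step 4: enter (3,4), '.' pass, move down to (4,4)
Step 5: enter (4,4), '/' deflects down->left, move left to (4,3)
Step 6: enter (4,3), '.' pass, move left to (4,2)
Step 7: enter (4,2), '.' pass, move left to (4,1)
Step 8: enter (4,1), '.' pass, move left to (4,0)
Step 9: enter (4,0), '.' pass, move left to (4,-1)
Step 10: at (4,-1) — EXIT via left edge, pos 4
Path length (cell visits): 9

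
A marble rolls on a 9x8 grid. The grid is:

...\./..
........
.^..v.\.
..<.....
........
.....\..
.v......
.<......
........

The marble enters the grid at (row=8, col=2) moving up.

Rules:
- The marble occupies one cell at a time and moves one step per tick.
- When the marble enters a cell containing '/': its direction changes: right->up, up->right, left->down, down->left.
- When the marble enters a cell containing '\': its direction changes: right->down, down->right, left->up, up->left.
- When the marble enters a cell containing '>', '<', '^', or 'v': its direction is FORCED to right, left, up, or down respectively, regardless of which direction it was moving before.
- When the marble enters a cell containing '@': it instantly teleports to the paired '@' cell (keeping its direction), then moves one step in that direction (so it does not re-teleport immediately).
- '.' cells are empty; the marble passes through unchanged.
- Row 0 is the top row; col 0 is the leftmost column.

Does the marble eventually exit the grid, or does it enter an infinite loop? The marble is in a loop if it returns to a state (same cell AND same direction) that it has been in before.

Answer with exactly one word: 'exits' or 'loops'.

Step 1: enter (8,2), '.' pass, move up to (7,2)
Step 2: enter (7,2), '.' pass, move up to (6,2)
Step 3: enter (6,2), '.' pass, move up to (5,2)
Step 4: enter (5,2), '.' pass, move up to (4,2)
Step 5: enter (4,2), '.' pass, move up to (3,2)
Step 6: enter (3,2), '<' forces up->left, move left to (3,1)
Step 7: enter (3,1), '.' pass, move left to (3,0)
Step 8: enter (3,0), '.' pass, move left to (3,-1)
Step 9: at (3,-1) — EXIT via left edge, pos 3

Answer: exits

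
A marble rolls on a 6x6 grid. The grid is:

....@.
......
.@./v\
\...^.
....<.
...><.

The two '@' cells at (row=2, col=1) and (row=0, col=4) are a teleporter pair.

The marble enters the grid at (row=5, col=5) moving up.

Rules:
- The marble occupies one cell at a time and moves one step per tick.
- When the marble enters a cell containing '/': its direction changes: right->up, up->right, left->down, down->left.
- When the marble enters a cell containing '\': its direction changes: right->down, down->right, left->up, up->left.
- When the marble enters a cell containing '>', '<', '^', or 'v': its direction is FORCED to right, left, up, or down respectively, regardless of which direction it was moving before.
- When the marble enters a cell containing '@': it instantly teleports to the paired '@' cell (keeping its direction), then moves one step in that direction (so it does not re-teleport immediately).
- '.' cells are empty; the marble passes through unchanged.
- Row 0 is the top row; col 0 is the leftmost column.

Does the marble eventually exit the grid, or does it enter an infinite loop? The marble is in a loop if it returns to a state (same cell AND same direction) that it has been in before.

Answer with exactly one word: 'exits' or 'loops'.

Step 1: enter (5,5), '.' pass, move up to (4,5)
Step 2: enter (4,5), '.' pass, move up to (3,5)
Step 3: enter (3,5), '.' pass, move up to (2,5)
Step 4: enter (2,5), '\' deflects up->left, move left to (2,4)
Step 5: enter (2,4), 'v' forces left->down, move down to (3,4)
Step 6: enter (3,4), '^' forces down->up, move up to (2,4)
Step 7: enter (2,4), 'v' forces up->down, move down to (3,4)
Step 8: at (3,4) dir=down — LOOP DETECTED (seen before)

Answer: loops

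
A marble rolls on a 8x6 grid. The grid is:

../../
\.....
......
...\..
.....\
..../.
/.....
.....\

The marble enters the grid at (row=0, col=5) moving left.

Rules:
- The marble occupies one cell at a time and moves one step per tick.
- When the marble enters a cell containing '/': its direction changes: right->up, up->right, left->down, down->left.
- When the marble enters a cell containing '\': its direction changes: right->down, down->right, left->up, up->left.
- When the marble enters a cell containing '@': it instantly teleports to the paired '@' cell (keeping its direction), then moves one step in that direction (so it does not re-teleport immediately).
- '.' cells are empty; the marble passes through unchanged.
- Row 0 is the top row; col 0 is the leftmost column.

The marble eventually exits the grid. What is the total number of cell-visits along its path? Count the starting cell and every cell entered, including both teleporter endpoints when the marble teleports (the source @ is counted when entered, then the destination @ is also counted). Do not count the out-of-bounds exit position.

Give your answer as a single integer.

Answer: 5

Derivation:
Step 1: enter (0,5), '/' deflects left->down, move down to (1,5)
Step 2: enter (1,5), '.' pass, move down to (2,5)
Step 3: enter (2,5), '.' pass, move down to (3,5)
Step 4: enter (3,5), '.' pass, move down to (4,5)
Step 5: enter (4,5), '\' deflects down->right, move right to (4,6)
Step 6: at (4,6) — EXIT via right edge, pos 4
Path length (cell visits): 5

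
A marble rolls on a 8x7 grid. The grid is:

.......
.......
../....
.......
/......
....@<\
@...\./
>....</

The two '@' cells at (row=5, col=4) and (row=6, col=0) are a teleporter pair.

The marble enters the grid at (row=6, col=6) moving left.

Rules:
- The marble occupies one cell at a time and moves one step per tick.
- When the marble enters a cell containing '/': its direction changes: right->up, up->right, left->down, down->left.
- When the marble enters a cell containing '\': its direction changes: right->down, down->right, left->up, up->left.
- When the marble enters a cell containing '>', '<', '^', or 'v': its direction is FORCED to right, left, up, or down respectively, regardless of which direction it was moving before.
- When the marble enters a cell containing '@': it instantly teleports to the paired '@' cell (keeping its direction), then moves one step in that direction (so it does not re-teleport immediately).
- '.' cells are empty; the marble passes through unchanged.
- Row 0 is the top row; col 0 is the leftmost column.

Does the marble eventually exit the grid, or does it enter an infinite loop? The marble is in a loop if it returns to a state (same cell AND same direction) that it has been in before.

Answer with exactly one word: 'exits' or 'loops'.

Step 1: enter (6,6), '/' deflects left->down, move down to (7,6)
Step 2: enter (7,6), '/' deflects down->left, move left to (7,5)
Step 3: enter (7,5), '<' forces left->left, move left to (7,4)
Step 4: enter (7,4), '.' pass, move left to (7,3)
Step 5: enter (7,3), '.' pass, move left to (7,2)
Step 6: enter (7,2), '.' pass, move left to (7,1)
Step 7: enter (7,1), '.' pass, move left to (7,0)
Step 8: enter (7,0), '>' forces left->right, move right to (7,1)
Step 9: enter (7,1), '.' pass, move right to (7,2)
Step 10: enter (7,2), '.' pass, move right to (7,3)
Step 11: enter (7,3), '.' pass, move right to (7,4)
Step 12: enter (7,4), '.' pass, move right to (7,5)
Step 13: enter (7,5), '<' forces right->left, move left to (7,4)
Step 14: at (7,4) dir=left — LOOP DETECTED (seen before)

Answer: loops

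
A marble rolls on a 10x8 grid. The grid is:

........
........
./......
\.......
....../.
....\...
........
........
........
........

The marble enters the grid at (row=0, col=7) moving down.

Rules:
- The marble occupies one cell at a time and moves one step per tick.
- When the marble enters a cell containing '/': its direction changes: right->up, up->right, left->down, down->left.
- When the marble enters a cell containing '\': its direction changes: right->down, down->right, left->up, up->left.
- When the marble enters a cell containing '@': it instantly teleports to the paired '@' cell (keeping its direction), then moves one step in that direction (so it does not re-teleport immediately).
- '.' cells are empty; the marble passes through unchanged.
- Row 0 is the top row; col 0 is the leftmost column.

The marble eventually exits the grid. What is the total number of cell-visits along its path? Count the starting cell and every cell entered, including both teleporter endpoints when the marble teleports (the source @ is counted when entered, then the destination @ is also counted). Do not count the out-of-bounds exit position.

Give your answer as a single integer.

Step 1: enter (0,7), '.' pass, move down to (1,7)
Step 2: enter (1,7), '.' pass, move down to (2,7)
Step 3: enter (2,7), '.' pass, move down to (3,7)
Step 4: enter (3,7), '.' pass, move down to (4,7)
Step 5: enter (4,7), '.' pass, move down to (5,7)
Step 6: enter (5,7), '.' pass, move down to (6,7)
Step 7: enter (6,7), '.' pass, move down to (7,7)
Step 8: enter (7,7), '.' pass, move down to (8,7)
Step 9: enter (8,7), '.' pass, move down to (9,7)
Step 10: enter (9,7), '.' pass, move down to (10,7)
Step 11: at (10,7) — EXIT via bottom edge, pos 7
Path length (cell visits): 10

Answer: 10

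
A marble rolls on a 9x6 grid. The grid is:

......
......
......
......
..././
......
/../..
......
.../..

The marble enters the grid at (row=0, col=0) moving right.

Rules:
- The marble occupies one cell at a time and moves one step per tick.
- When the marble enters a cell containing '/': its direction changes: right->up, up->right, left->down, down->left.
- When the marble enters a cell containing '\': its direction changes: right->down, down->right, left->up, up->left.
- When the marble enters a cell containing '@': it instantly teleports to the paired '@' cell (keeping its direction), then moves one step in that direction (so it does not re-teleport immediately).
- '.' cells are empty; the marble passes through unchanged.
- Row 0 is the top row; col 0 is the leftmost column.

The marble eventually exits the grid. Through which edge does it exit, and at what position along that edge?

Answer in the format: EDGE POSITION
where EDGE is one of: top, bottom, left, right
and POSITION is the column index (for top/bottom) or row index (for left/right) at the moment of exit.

Step 1: enter (0,0), '.' pass, move right to (0,1)
Step 2: enter (0,1), '.' pass, move right to (0,2)
Step 3: enter (0,2), '.' pass, move right to (0,3)
Step 4: enter (0,3), '.' pass, move right to (0,4)
Step 5: enter (0,4), '.' pass, move right to (0,5)
Step 6: enter (0,5), '.' pass, move right to (0,6)
Step 7: at (0,6) — EXIT via right edge, pos 0

Answer: right 0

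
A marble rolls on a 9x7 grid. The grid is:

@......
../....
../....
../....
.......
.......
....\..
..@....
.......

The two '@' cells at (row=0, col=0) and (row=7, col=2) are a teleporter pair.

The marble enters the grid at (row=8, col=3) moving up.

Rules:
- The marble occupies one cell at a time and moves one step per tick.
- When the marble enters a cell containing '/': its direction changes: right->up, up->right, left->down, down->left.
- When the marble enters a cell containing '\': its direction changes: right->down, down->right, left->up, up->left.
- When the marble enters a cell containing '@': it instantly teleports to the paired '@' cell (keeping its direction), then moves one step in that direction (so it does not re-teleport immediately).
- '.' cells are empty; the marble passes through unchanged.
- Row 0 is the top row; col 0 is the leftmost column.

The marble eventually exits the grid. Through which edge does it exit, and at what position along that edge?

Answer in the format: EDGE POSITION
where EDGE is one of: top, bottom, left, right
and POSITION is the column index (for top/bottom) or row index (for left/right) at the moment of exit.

Step 1: enter (8,3), '.' pass, move up to (7,3)
Step 2: enter (7,3), '.' pass, move up to (6,3)
Step 3: enter (6,3), '.' pass, move up to (5,3)
Step 4: enter (5,3), '.' pass, move up to (4,3)
Step 5: enter (4,3), '.' pass, move up to (3,3)
Step 6: enter (3,3), '.' pass, move up to (2,3)
Step 7: enter (2,3), '.' pass, move up to (1,3)
Step 8: enter (1,3), '.' pass, move up to (0,3)
Step 9: enter (0,3), '.' pass, move up to (-1,3)
Step 10: at (-1,3) — EXIT via top edge, pos 3

Answer: top 3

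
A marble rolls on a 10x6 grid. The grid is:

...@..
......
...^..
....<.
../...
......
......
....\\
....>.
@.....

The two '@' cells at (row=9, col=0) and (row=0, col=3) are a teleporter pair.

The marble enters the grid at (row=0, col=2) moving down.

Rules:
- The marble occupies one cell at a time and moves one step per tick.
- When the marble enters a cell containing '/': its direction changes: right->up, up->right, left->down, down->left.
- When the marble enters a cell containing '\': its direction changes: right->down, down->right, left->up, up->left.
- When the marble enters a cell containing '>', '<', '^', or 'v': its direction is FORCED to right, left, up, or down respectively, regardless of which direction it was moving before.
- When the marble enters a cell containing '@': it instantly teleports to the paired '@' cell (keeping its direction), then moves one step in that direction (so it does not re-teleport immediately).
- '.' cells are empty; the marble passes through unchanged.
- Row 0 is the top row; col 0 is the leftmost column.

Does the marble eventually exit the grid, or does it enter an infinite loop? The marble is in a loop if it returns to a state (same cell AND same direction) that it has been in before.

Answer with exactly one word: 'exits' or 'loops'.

Step 1: enter (0,2), '.' pass, move down to (1,2)
Step 2: enter (1,2), '.' pass, move down to (2,2)
Step 3: enter (2,2), '.' pass, move down to (3,2)
Step 4: enter (3,2), '.' pass, move down to (4,2)
Step 5: enter (4,2), '/' deflects down->left, move left to (4,1)
Step 6: enter (4,1), '.' pass, move left to (4,0)
Step 7: enter (4,0), '.' pass, move left to (4,-1)
Step 8: at (4,-1) — EXIT via left edge, pos 4

Answer: exits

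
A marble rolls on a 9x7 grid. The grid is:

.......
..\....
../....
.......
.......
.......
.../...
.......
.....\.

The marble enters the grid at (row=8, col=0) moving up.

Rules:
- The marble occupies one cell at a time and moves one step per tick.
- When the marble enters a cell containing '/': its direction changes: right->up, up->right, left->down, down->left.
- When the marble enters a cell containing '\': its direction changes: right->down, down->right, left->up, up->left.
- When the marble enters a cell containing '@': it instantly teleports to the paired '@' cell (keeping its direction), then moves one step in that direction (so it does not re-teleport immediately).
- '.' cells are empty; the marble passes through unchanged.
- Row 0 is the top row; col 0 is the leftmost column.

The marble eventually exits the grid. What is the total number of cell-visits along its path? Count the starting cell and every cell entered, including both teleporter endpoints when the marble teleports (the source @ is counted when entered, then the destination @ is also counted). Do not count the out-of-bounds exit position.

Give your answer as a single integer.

Answer: 9

Derivation:
Step 1: enter (8,0), '.' pass, move up to (7,0)
Step 2: enter (7,0), '.' pass, move up to (6,0)
Step 3: enter (6,0), '.' pass, move up to (5,0)
Step 4: enter (5,0), '.' pass, move up to (4,0)
Step 5: enter (4,0), '.' pass, move up to (3,0)
Step 6: enter (3,0), '.' pass, move up to (2,0)
Step 7: enter (2,0), '.' pass, move up to (1,0)
Step 8: enter (1,0), '.' pass, move up to (0,0)
Step 9: enter (0,0), '.' pass, move up to (-1,0)
Step 10: at (-1,0) — EXIT via top edge, pos 0
Path length (cell visits): 9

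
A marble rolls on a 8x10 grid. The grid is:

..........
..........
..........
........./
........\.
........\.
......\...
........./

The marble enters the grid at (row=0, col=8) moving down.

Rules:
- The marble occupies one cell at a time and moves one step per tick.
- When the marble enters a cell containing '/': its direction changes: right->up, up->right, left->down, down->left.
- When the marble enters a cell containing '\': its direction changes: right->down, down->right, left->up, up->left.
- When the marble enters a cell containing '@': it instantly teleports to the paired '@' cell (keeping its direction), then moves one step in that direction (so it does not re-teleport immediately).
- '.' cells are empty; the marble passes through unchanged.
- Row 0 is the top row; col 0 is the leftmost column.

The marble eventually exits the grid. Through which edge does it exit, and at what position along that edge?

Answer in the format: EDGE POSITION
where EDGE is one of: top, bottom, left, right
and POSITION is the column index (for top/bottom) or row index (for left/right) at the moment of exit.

Answer: right 4

Derivation:
Step 1: enter (0,8), '.' pass, move down to (1,8)
Step 2: enter (1,8), '.' pass, move down to (2,8)
Step 3: enter (2,8), '.' pass, move down to (3,8)
Step 4: enter (3,8), '.' pass, move down to (4,8)
Step 5: enter (4,8), '\' deflects down->right, move right to (4,9)
Step 6: enter (4,9), '.' pass, move right to (4,10)
Step 7: at (4,10) — EXIT via right edge, pos 4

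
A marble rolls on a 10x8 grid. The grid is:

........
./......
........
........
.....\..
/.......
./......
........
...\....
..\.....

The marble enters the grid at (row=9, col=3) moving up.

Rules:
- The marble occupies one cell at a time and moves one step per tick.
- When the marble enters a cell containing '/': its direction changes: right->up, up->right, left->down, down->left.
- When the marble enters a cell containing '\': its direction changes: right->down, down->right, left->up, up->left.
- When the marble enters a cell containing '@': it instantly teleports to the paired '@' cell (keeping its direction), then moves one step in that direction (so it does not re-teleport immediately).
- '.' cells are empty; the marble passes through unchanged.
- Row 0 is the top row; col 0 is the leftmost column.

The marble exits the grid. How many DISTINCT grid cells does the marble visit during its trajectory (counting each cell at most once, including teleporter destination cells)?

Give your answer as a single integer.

Step 1: enter (9,3), '.' pass, move up to (8,3)
Step 2: enter (8,3), '\' deflects up->left, move left to (8,2)
Step 3: enter (8,2), '.' pass, move left to (8,1)
Step 4: enter (8,1), '.' pass, move left to (8,0)
Step 5: enter (8,0), '.' pass, move left to (8,-1)
Step 6: at (8,-1) — EXIT via left edge, pos 8
Distinct cells visited: 5 (path length 5)

Answer: 5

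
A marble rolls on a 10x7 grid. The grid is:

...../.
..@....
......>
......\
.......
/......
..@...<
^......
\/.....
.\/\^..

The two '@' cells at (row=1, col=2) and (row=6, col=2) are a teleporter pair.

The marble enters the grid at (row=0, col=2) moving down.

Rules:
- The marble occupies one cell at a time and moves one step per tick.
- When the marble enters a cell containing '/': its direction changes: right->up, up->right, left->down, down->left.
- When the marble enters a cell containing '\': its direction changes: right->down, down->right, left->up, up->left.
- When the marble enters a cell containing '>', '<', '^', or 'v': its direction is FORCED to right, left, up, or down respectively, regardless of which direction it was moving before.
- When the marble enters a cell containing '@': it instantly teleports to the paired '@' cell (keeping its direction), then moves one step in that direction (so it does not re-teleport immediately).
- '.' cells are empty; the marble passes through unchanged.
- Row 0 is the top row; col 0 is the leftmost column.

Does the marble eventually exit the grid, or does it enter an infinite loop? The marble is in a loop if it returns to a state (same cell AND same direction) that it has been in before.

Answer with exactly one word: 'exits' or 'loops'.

Step 1: enter (0,2), '.' pass, move down to (1,2)
Step 2: enter (1,2), '@' teleport (1,2)->(6,2), also enter (6,2), move down to (7,2)
Step 3: enter (7,2), '.' pass, move down to (8,2)
Step 4: enter (8,2), '.' pass, move down to (9,2)
Step 5: enter (9,2), '/' deflects down->left, move left to (9,1)
Step 6: enter (9,1), '\' deflects left->up, move up to (8,1)
Step 7: enter (8,1), '/' deflects up->right, move right to (8,2)
Step 8: enter (8,2), '.' pass, move right to (8,3)
Step 9: enter (8,3), '.' pass, move right to (8,4)
Step 10: enter (8,4), '.' pass, move right to (8,5)
Step 11: enter (8,5), '.' pass, move right to (8,6)
Step 12: enter (8,6), '.' pass, move right to (8,7)
Step 13: at (8,7) — EXIT via right edge, pos 8

Answer: exits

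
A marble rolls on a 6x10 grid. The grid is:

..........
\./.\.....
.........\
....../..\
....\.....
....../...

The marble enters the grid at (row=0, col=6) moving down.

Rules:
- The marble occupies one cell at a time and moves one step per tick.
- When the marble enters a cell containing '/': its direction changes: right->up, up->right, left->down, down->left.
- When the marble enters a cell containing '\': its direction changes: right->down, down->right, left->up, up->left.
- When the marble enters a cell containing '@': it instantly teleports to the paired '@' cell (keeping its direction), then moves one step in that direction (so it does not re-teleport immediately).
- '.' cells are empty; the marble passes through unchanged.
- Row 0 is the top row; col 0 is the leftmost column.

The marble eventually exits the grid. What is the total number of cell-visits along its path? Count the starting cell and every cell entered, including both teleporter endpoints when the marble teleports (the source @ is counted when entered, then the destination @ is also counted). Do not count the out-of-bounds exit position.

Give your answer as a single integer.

Answer: 10

Derivation:
Step 1: enter (0,6), '.' pass, move down to (1,6)
Step 2: enter (1,6), '.' pass, move down to (2,6)
Step 3: enter (2,6), '.' pass, move down to (3,6)
Step 4: enter (3,6), '/' deflects down->left, move left to (3,5)
Step 5: enter (3,5), '.' pass, move left to (3,4)
Step 6: enter (3,4), '.' pass, move left to (3,3)
Step 7: enter (3,3), '.' pass, move left to (3,2)
Step 8: enter (3,2), '.' pass, move left to (3,1)
Step 9: enter (3,1), '.' pass, move left to (3,0)
Step 10: enter (3,0), '.' pass, move left to (3,-1)
Step 11: at (3,-1) — EXIT via left edge, pos 3
Path length (cell visits): 10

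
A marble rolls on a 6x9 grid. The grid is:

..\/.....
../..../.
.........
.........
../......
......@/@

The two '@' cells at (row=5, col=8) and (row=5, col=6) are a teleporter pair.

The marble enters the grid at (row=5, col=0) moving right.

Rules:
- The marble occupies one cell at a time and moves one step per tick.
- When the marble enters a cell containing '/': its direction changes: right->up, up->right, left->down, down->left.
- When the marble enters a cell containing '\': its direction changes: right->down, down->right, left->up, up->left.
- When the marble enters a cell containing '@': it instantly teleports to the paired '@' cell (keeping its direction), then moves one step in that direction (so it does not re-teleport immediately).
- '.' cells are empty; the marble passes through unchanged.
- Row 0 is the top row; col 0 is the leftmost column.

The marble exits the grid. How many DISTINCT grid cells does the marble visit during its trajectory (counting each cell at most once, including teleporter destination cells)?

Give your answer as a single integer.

Answer: 8

Derivation:
Step 1: enter (5,0), '.' pass, move right to (5,1)
Step 2: enter (5,1), '.' pass, move right to (5,2)
Step 3: enter (5,2), '.' pass, move right to (5,3)
Step 4: enter (5,3), '.' pass, move right to (5,4)
Step 5: enter (5,4), '.' pass, move right to (5,5)
Step 6: enter (5,5), '.' pass, move right to (5,6)
Step 7: enter (5,6), '@' teleport (5,6)->(5,8), also enter (5,8), move right to (5,9)
Step 8: at (5,9) — EXIT via right edge, pos 5
Distinct cells visited: 8 (path length 8)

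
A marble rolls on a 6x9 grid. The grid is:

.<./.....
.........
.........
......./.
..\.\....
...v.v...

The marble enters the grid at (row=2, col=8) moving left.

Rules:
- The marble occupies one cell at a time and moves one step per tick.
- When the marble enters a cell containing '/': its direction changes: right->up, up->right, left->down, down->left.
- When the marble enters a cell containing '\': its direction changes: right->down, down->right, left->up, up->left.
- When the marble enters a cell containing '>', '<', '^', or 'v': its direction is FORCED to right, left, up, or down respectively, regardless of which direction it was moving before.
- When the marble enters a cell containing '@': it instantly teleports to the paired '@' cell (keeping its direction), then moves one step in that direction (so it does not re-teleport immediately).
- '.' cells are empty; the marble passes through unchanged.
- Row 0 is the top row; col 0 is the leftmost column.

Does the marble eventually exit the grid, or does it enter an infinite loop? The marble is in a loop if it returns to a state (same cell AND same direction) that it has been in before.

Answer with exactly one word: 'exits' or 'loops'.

Step 1: enter (2,8), '.' pass, move left to (2,7)
Step 2: enter (2,7), '.' pass, move left to (2,6)
Step 3: enter (2,6), '.' pass, move left to (2,5)
Step 4: enter (2,5), '.' pass, move left to (2,4)
Step 5: enter (2,4), '.' pass, move left to (2,3)
Step 6: enter (2,3), '.' pass, move left to (2,2)
Step 7: enter (2,2), '.' pass, move left to (2,1)
Step 8: enter (2,1), '.' pass, move left to (2,0)
Step 9: enter (2,0), '.' pass, move left to (2,-1)
Step 10: at (2,-1) — EXIT via left edge, pos 2

Answer: exits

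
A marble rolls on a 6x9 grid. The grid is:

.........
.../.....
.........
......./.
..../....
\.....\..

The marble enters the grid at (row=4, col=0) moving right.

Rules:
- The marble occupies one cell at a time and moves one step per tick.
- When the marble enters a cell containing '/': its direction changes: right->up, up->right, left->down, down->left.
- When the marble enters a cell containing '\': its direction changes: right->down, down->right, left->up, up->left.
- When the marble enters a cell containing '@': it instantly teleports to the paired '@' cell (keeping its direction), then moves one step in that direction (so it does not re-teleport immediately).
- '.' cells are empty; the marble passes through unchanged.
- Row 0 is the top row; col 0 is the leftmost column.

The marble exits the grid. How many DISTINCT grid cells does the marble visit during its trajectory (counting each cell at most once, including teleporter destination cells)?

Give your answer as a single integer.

Answer: 9

Derivation:
Step 1: enter (4,0), '.' pass, move right to (4,1)
Step 2: enter (4,1), '.' pass, move right to (4,2)
Step 3: enter (4,2), '.' pass, move right to (4,3)
Step 4: enter (4,3), '.' pass, move right to (4,4)
Step 5: enter (4,4), '/' deflects right->up, move up to (3,4)
Step 6: enter (3,4), '.' pass, move up to (2,4)
Step 7: enter (2,4), '.' pass, move up to (1,4)
Step 8: enter (1,4), '.' pass, move up to (0,4)
Step 9: enter (0,4), '.' pass, move up to (-1,4)
Step 10: at (-1,4) — EXIT via top edge, pos 4
Distinct cells visited: 9 (path length 9)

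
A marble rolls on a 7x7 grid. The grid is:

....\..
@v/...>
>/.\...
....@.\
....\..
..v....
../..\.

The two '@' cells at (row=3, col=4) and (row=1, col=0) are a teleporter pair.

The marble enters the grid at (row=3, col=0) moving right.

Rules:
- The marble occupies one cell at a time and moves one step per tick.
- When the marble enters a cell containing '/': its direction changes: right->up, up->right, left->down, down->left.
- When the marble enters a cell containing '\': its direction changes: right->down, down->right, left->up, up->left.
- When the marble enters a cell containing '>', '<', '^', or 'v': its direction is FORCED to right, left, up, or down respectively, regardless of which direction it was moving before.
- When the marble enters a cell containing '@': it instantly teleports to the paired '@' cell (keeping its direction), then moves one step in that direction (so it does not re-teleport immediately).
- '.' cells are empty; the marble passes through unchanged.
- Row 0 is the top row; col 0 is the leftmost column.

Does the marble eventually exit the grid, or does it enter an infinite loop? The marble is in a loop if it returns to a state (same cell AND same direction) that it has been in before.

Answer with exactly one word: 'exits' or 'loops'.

Step 1: enter (3,0), '.' pass, move right to (3,1)
Step 2: enter (3,1), '.' pass, move right to (3,2)
Step 3: enter (3,2), '.' pass, move right to (3,3)
Step 4: enter (3,3), '.' pass, move right to (3,4)
Step 5: enter (3,4), '@' teleport (3,4)->(1,0), also enter (1,0), move right to (1,1)
Step 6: enter (1,1), 'v' forces right->down, move down to (2,1)
Step 7: enter (2,1), '/' deflects down->left, move left to (2,0)
Step 8: enter (2,0), '>' forces left->right, move right to (2,1)
Step 9: enter (2,1), '/' deflects right->up, move up to (1,1)
Step 10: enter (1,1), 'v' forces up->down, move down to (2,1)
Step 11: at (2,1) dir=down — LOOP DETECTED (seen before)

Answer: loops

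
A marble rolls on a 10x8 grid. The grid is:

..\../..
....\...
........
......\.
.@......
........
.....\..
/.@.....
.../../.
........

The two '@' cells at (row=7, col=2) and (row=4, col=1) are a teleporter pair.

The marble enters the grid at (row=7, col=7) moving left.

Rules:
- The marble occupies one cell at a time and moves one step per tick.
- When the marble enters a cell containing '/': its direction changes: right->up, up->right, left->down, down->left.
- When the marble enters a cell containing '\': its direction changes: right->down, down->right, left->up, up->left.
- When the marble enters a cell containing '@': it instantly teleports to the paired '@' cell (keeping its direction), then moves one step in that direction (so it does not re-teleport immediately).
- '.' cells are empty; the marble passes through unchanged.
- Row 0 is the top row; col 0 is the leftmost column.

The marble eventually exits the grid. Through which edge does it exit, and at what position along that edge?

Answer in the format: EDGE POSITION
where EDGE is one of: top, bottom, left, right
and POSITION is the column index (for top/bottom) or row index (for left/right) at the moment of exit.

Answer: left 4

Derivation:
Step 1: enter (7,7), '.' pass, move left to (7,6)
Step 2: enter (7,6), '.' pass, move left to (7,5)
Step 3: enter (7,5), '.' pass, move left to (7,4)
Step 4: enter (7,4), '.' pass, move left to (7,3)
Step 5: enter (7,3), '.' pass, move left to (7,2)
Step 6: enter (7,2), '@' teleport (7,2)->(4,1), also enter (4,1), move left to (4,0)
Step 7: enter (4,0), '.' pass, move left to (4,-1)
Step 8: at (4,-1) — EXIT via left edge, pos 4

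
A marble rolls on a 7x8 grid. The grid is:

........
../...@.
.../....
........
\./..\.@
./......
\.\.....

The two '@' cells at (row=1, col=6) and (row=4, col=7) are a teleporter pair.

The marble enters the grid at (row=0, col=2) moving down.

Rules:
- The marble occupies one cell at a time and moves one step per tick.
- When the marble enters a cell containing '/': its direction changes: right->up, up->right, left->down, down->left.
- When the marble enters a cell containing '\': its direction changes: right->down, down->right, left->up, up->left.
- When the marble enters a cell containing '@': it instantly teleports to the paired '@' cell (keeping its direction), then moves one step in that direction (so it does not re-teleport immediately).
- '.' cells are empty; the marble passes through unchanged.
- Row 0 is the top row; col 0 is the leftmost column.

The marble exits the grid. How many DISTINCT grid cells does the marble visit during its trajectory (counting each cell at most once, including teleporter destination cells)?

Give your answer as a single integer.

Answer: 4

Derivation:
Step 1: enter (0,2), '.' pass, move down to (1,2)
Step 2: enter (1,2), '/' deflects down->left, move left to (1,1)
Step 3: enter (1,1), '.' pass, move left to (1,0)
Step 4: enter (1,0), '.' pass, move left to (1,-1)
Step 5: at (1,-1) — EXIT via left edge, pos 1
Distinct cells visited: 4 (path length 4)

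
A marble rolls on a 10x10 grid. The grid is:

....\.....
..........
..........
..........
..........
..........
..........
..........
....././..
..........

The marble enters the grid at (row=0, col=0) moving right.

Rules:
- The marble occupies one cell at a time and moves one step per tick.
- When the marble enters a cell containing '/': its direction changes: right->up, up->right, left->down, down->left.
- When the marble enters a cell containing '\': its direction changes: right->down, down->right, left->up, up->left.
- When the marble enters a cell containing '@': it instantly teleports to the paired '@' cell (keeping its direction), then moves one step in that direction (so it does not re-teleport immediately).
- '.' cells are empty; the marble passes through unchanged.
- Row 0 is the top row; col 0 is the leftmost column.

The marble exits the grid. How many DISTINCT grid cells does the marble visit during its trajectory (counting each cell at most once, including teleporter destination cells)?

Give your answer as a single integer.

Answer: 14

Derivation:
Step 1: enter (0,0), '.' pass, move right to (0,1)
Step 2: enter (0,1), '.' pass, move right to (0,2)
Step 3: enter (0,2), '.' pass, move right to (0,3)
Step 4: enter (0,3), '.' pass, move right to (0,4)
Step 5: enter (0,4), '\' deflects right->down, move down to (1,4)
Step 6: enter (1,4), '.' pass, move down to (2,4)
Step 7: enter (2,4), '.' pass, move down to (3,4)
Step 8: enter (3,4), '.' pass, move down to (4,4)
Step 9: enter (4,4), '.' pass, move down to (5,4)
Step 10: enter (5,4), '.' pass, move down to (6,4)
Step 11: enter (6,4), '.' pass, move down to (7,4)
Step 12: enter (7,4), '.' pass, move down to (8,4)
Step 13: enter (8,4), '.' pass, move down to (9,4)
Step 14: enter (9,4), '.' pass, move down to (10,4)
Step 15: at (10,4) — EXIT via bottom edge, pos 4
Distinct cells visited: 14 (path length 14)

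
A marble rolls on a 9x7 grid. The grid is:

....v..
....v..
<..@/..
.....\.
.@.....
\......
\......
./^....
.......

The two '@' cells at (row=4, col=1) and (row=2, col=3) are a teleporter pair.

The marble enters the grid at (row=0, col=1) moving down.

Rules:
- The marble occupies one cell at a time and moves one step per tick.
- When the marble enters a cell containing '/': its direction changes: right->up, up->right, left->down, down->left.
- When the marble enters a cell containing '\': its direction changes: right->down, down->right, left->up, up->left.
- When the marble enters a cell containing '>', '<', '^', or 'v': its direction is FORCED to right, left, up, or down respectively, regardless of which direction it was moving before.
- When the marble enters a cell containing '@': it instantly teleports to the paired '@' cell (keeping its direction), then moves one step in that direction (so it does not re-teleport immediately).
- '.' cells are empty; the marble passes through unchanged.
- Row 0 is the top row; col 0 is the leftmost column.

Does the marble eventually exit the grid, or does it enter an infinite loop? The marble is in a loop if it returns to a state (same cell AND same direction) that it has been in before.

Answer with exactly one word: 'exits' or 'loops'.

Answer: exits

Derivation:
Step 1: enter (0,1), '.' pass, move down to (1,1)
Step 2: enter (1,1), '.' pass, move down to (2,1)
Step 3: enter (2,1), '.' pass, move down to (3,1)
Step 4: enter (3,1), '.' pass, move down to (4,1)
Step 5: enter (4,1), '@' teleport (4,1)->(2,3), also enter (2,3), move down to (3,3)
Step 6: enter (3,3), '.' pass, move down to (4,3)
Step 7: enter (4,3), '.' pass, move down to (5,3)
Step 8: enter (5,3), '.' pass, move down to (6,3)
Step 9: enter (6,3), '.' pass, move down to (7,3)
Step 10: enter (7,3), '.' pass, move down to (8,3)
Step 11: enter (8,3), '.' pass, move down to (9,3)
Step 12: at (9,3) — EXIT via bottom edge, pos 3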